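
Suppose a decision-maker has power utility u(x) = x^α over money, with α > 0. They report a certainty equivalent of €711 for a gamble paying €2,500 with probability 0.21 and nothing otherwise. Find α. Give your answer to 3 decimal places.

The lottery's expected utility is 0.21·u(2500) + 0.79·u(0) = 0.21·2500^α (since u(0) = 0 for α > 0).
Indifference: 711^α = 0.21·2500^α, so (711/2500)^α = 0.21.
Taking logs: α·ln(711/2500) = ln(0.21), so α = -1.560648 / -1.257374 ≈ 1.241.

α ≈ 1.241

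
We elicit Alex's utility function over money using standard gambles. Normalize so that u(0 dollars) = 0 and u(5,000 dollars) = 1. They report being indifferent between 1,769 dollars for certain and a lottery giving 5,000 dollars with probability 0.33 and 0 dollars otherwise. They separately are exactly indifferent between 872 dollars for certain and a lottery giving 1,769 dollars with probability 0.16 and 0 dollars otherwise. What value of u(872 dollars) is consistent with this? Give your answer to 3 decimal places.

0.053

From the first indifference, u(1,769 dollars) = 0.33·u(5,000 dollars) + 0.67·u(0 dollars) = 0.33·1 + 0.67·0 = 0.33.
The second indifference gives u(872 dollars) = 0.16·u(1,769 dollars) + 0.84·u(0 dollars) = 0.16·0.33 + 0.84·0.00 = 0.0528.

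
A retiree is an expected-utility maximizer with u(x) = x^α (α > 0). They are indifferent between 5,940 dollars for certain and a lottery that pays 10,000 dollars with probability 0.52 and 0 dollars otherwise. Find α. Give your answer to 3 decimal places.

α ≈ 1.255

Since u(0) = 0, the lottery's EU is 0.52·10000^α.
Equating: 5940^α = 0.52·10000^α, i.e. 0.5940^α = 0.52.
α = ln(0.52) / ln(5940/10000) = -0.653926/-0.520876 ≈ 1.255.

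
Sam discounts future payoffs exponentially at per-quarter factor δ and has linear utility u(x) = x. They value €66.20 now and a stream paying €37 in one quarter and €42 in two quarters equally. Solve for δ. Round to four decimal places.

The stream is worth 37δ + 42δ² today, so 37δ + 42δ² = 66.20.
So 42δ² + 37δ − 66.20 = 0.
δ = (−37 + √(37² + 4·42·66.20)) / (2·42) = (−37 + √12490.60) / 84 ≈ 0.8900.

δ ≈ 0.8900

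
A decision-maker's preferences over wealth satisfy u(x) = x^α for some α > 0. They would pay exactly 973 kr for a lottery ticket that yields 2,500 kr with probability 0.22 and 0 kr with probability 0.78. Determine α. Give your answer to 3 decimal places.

The lottery's expected utility is 0.22·u(2500) + 0.78·u(0) = 0.22·2500^α (since u(0) = 0 for α > 0).
Setting u(973) equal to that: 973^α = 0.22·2500^α ⇒ (973/2500)^α = 0.22.
Take logs: α = ln 0.22 / ln(973/2500) ≈ 1.60452.

α ≈ 1.605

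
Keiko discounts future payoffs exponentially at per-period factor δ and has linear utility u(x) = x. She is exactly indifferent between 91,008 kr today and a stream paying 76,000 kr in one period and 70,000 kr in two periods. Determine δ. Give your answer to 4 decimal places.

δ ≈ 0.7200

The stream is worth 76000δ + 70000δ² today, so 76000δ + 70000δ² = 91008.
So 70000δ² + 76000δ − 91008 = 0.
By the quadratic formula (taking the positive root), δ = (−76000 + √31258240000.00) / 140000 ≈ 0.7200.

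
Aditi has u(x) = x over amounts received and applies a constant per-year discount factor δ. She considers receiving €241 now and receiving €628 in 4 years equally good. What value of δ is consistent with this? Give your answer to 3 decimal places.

δ ≈ 0.787

Equating discounted utilities: u(241) = δ^4·u(628) ⇒ δ^4 = u(241)/u(628).
With u(x) = x: δ^4 = 241/628 = 0.38376.
Hence δ = (0.38376)^(1/4) = 0.78707.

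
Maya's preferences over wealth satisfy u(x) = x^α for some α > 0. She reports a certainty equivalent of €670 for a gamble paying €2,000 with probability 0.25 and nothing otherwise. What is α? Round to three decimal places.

The lottery's expected utility is 0.25·u(2000) + 0.75·u(0) = 0.25·2000^α (since u(0) = 0 for α > 0).
Indifference: 670^α = 0.25·2000^α, so (670/2000)^α = 0.25.
Taking logs: α·ln(670/2000) = ln(0.25), so α = -1.386294 / -1.093625 ≈ 1.268.

α ≈ 1.268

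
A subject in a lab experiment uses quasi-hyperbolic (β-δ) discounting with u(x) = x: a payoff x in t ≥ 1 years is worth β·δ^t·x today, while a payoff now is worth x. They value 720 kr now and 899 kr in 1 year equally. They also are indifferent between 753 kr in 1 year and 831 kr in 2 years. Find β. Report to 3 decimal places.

β ≈ 0.884

From the later pair, β·δ^1·753 = β·δ^2·831; dividing through, δ = 753/831 = 0.90614.
The first indifference: 720 = β·δ·899, so β = 720/(δ·899) = 720/(0.90614·899) ≈ 0.884.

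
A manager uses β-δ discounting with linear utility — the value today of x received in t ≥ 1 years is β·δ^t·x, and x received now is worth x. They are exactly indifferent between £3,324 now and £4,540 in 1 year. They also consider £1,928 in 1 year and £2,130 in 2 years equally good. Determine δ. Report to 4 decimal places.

δ ≈ 0.9052

From the later pair, β·δ^1·1928 = β·δ^2·2130; dividing through, δ = 1928/2130 = 0.90516.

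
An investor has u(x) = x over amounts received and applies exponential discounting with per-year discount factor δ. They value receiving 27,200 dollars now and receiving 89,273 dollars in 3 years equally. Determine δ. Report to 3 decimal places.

δ ≈ 0.673

The payoff in 3 years is discounted by δ^3, so u(27200) = δ^3·u(89273) and δ^3 = u(27200)/u(89273).
With u(x) = x: δ^3 = 27200/89273 = 0.30468.
Taking the cube root: δ = 0.30468^(1/3) ≈ 0.673.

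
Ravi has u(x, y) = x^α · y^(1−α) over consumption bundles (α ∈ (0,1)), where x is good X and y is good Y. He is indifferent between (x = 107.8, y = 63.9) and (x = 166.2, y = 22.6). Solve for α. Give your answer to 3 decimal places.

The Cobb–Douglas utilities coincide, so 107.8^α·63.9^(1−α) = 166.2^α·22.6^(1−α).
Rearrange to (107.8/166.2)^α = (22.6/63.9)^(1−α) and take logs: α·-0.432914 = (1−α)·-1.039369.
Thus α·(-1.472283) = -1.039369, so α = -1.039369/-1.472283 ≈ 0.706.

α ≈ 0.706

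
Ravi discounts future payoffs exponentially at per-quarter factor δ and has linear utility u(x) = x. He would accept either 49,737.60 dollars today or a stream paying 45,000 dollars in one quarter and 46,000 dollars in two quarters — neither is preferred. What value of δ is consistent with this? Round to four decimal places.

Equating present values: 49737.60 = 45000δ + 46000δ².
Rearranged: 46000δ² + 45000δ − 49737.60 = 0.
δ = (−45000 + √(45000² + 4·46000·49737.60)) / (2·46000) = (−45000 + √11176718400.00) / 92000 ≈ 0.6600.

δ ≈ 0.6600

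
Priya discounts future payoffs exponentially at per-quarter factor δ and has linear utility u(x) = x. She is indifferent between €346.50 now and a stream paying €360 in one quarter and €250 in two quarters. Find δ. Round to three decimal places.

Equating present values: 346.50 = 360δ + 250δ².
So 250δ² + 360δ − 346.50 = 0.
By the quadratic formula (taking the positive root), δ = (−360 + √476100.00) / 500 ≈ 0.660.

δ ≈ 0.660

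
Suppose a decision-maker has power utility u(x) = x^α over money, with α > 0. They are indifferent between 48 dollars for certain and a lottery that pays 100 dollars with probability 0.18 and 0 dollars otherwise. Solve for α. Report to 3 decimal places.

The lottery's expected utility is 0.18·u(100) + 0.82·u(0) = 0.18·100^α (since u(0) = 0 for α > 0).
Indifference: 48^α = 0.18·100^α, so (48/100)^α = 0.18.
Take logs: α = ln 0.18 / ln(48/100) ≈ 2.33634.

α ≈ 2.336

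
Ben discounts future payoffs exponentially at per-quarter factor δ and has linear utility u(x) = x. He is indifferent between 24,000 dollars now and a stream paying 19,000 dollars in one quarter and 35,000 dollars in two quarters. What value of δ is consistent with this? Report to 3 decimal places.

Equating present values: 24000 = 19000δ + 35000δ².
That is, 35000δ² + 19000δ − 24000 = 0, a quadratic in δ.
δ = (−19000 + √(19000² + 4·35000·24000)) / (2·35000) = (−19000 + √3721000000.00) / 70000 ≈ 0.600.

δ ≈ 0.600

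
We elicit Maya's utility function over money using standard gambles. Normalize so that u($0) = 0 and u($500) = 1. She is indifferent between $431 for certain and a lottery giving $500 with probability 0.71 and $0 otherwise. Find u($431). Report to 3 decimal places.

By the standard-gamble method, u($431) is just the indifference probability on the best outcome: 0.71.

0.710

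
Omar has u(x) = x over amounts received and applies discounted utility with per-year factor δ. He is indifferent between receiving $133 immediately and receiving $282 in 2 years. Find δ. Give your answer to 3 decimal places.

Equating discounted utilities: u(133) = δ^2·u(282) ⇒ δ^2 = u(133)/u(282).
With u(x) = x: δ^2 = 133/282 = 0.47163.
So δ = 0.47163^(1/2) ≈ 0.687.

δ ≈ 0.687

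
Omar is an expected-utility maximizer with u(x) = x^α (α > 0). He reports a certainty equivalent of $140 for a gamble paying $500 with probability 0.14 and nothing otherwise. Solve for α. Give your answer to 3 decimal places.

Since u(0) = 0, the lottery's EU is 0.14·500^α.
Setting u(140) equal to that: 140^α = 0.14·500^α ⇒ (140/500)^α = 0.14.
α = ln(0.14) / ln(140/500) = -1.966113/-1.272966 ≈ 1.545.

α ≈ 1.545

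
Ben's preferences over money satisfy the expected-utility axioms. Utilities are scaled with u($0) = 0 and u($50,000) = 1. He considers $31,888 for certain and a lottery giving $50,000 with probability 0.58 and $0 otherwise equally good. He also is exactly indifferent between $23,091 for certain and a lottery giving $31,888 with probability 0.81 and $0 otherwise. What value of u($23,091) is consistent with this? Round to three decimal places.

0.470

The first gamble pins u($31,888): it must equal 0.58·1 + 0.42·0 = 0.58.
Then u($23,091) = 0.81·u($31,888) + 0.19·u($0) = 0.81·0.58 + 0.19·0.00 = 0.4698.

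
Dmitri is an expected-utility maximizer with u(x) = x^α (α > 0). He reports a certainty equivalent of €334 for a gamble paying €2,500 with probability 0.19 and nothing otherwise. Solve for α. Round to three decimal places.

α ≈ 0.825

The lottery's expected utility is 0.19·u(2500) + 0.81·u(0) = 0.19·2500^α (since u(0) = 0 for α > 0).
Setting u(334) equal to that: 334^α = 0.19·2500^α ⇒ (334/2500)^α = 0.19.
Take logs: α = ln 0.19 / ln(334/2500) ≈ 0.82504.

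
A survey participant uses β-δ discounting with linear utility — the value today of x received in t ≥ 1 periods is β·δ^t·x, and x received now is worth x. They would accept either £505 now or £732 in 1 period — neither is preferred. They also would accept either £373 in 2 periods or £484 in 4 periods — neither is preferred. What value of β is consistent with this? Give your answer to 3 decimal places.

The second indifference involves only future payoffs, so β cancels: β·δ^2·373 = β·δ^4·484, giving δ^2 = 373/484 = 0.77066, so δ = 0.87787.
Now use the now-vs-future pair: 505 = β·δ·732 gives β = 505/(0.87787·732) ≈ 0.786.

β ≈ 0.786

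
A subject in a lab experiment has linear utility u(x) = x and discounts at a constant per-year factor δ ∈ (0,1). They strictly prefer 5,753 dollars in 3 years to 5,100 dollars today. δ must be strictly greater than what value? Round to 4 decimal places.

The preference means 5100 < δ^3·5753.
Hence δ^3 > 5100/5753 = 0.88649, and x ↦ x^(1/3) is increasing on (0,∞).
δ > 0.88649^(1/3) = 0.9606.

δ > 0.9606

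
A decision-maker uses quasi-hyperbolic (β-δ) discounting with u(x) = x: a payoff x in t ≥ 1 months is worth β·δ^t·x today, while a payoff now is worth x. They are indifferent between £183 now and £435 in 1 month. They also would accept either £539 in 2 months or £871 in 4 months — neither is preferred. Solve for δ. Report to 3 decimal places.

δ ≈ 0.787

From the later pair, β·δ^2·539 = β·δ^4·871; dividing through, δ^2 = 539/871 = 0.61883, so δ = 0.78666.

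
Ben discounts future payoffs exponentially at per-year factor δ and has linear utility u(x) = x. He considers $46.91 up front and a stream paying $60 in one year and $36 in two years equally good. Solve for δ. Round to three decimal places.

Equating present values: 46.91 = 60δ + 36δ².
So 36δ² + 60δ − 46.91 = 0.
By the quadratic formula (taking the positive root), δ = (−60 + √10355.04) / 72 ≈ 0.580.

δ ≈ 0.580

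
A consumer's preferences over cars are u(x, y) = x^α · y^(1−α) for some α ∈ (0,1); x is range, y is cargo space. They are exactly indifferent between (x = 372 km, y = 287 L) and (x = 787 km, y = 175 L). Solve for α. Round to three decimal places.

Set the two utilities equal: 372^α·287^(1−α) = 787^α·175^(1−α).
Rearrange to (372/787)^α = (175/287)^(1−α) and take logs: α·-0.749334 = (1−α)·-0.494696.
With A = -0.749334 and B = -0.494696: α·A = (1−α)·B, so α = B/(A+B) = -0.494696/-1.244030 ≈ 0.398.

α ≈ 0.398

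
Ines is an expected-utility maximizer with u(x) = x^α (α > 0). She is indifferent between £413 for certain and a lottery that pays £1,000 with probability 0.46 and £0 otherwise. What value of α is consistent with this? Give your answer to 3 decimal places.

Since u(0) = 0, the lottery's EU is 0.46·1000^α.
Indifference: 413^α = 0.46·1000^α, so (413/1000)^α = 0.46.
Taking logs: α·ln(413/1000) = ln(0.46), so α = -0.776529 / -0.884308 ≈ 0.878.

α ≈ 0.878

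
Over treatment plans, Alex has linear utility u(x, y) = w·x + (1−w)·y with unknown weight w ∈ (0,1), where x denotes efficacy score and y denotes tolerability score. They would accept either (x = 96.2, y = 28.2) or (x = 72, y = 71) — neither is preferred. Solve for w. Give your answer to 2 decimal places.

u(96.2,28.2) = u(72,71) means w·96.2 + (1−w)·28.2 = w·72 + (1−w)·71.
Rearranging, 24.2·w − 42.8·(1−w) = 0.
So w/(1−w) = 42.8/24.2 = 1.7686, giving w = 42.8/(24.2+42.8) = 0.64.

w = 0.64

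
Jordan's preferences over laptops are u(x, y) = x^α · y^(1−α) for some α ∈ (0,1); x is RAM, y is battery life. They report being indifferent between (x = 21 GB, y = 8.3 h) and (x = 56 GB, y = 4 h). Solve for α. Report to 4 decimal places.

Indifference: 21^α · 8.3^(1−α) = 56^α · 4^(1−α).
(21/56)^α = (4/8.3)^(1−α); take logs: α·ln(21/56) = (1−α)·ln(4/8.3), i.e. α·-0.9808293 = (1−α)·-0.7299612.
Thus α·(-1.7107905) = -0.7299612, so α = -0.7299612/-1.7107905 ≈ 0.4267.

α ≈ 0.4267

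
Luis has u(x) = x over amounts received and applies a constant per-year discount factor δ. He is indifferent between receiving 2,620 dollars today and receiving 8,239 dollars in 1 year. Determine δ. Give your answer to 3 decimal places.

δ ≈ 0.318

The payoff in 1 year is discounted by δ, so u(2620) = δ·u(8239) and δ = u(2620)/u(8239).
With u(x) = x: δ = 2620/8239 = 0.31800.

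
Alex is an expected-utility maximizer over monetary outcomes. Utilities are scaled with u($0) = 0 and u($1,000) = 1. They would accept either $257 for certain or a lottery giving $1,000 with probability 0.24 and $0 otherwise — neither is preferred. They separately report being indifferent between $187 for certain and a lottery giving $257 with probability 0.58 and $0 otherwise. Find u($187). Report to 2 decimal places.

The first gamble pins u($257): it must equal 0.24·1 + 0.76·0 = 0.24.
Chaining: u($187) = 0.58·0.24 + 0.42·0.00 = 0.1392.

0.14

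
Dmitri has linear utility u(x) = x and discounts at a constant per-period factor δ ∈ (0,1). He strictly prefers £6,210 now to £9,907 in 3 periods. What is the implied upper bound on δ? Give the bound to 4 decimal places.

Under u(x) = x this choice says 6210 > δ^3·9907.
Dividing by 9907: δ^3 < 0.62683. Both sides are positive, so the cube root keeps the direction.
δ < (6210/9907)^(1/3) ≈ 0.8558.

δ < 0.8558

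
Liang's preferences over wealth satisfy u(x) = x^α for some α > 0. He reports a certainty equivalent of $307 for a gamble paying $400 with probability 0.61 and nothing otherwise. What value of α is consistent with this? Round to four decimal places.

α ≈ 1.8680

Since u(0) = 0, the lottery's EU is 0.61·400^α.
Equating: 307^α = 0.61·400^α, i.e. 0.7675^α = 0.61.
Take logs: α = ln 0.61 / ln(307/400) ≈ 1.867970.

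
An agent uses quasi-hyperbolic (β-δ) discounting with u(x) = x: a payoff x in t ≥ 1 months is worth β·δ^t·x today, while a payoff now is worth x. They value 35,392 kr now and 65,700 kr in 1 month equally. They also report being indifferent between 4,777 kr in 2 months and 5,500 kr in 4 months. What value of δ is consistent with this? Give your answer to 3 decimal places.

From the later pair, β·δ^2·4777 = β·δ^4·5500; dividing through, δ^2 = 4777/5500 = 0.86855, so δ = 0.93196.

δ ≈ 0.932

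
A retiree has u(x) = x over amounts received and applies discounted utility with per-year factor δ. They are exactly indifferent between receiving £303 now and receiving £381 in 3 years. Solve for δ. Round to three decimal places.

δ ≈ 0.926

The payoff in 3 years is discounted by δ^3, so u(303) = δ^3·u(381) and δ^3 = u(303)/u(381).
With u(x) = x: δ^3 = 303/381 = 0.79528.
Taking the cube root: δ = 0.79528^(1/3) ≈ 0.926.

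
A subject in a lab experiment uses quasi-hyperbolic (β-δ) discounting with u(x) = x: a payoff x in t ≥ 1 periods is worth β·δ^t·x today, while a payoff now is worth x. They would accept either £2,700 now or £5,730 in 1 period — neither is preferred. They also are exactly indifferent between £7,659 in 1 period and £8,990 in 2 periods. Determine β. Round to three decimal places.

β ≈ 0.553

The second indifference involves only future payoffs, so β cancels: β·δ^1·7659 = β·δ^2·8990, giving δ = 7659/8990 = 0.85195.
Now use the now-vs-future pair: 2700 = β·δ·5730 gives β = 2700/(0.85195·5730) ≈ 0.553.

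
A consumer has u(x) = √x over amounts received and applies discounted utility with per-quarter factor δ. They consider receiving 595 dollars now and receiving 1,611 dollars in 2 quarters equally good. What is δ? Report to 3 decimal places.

δ ≈ 0.780

Equating discounted utilities: u(595) = δ^2·u(1611) ⇒ δ^2 = u(595)/u(1611).
Since u(x) = √x, δ^2 = √(595/1611) = 0.60773.
Taking the square root: δ = 0.60773^(1/2) ≈ 0.780.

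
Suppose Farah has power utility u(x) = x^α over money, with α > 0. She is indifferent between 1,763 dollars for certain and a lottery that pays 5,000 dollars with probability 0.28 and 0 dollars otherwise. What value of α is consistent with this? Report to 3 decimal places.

EU(lottery) = 0.28·5000^α + 0.72·0 = 0.28·5000^α.
Setting u(1763) equal to that: 1763^α = 0.28·5000^α ⇒ (1763/5000)^α = 0.28.
Take logs: α = ln 0.28 / ln(1763/5000) ≈ 1.22116.

α ≈ 1.221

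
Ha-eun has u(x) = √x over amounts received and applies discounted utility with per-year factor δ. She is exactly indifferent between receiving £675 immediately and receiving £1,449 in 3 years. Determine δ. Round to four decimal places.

δ ≈ 0.8805

Equating discounted utilities: u(675) = δ^3·u(1449) ⇒ δ^3 = u(675)/u(1449).
Since u(x) = √x, δ^3 = √(675/1449) = 0.68252.
So δ = 0.68252^(1/3) ≈ 0.8805.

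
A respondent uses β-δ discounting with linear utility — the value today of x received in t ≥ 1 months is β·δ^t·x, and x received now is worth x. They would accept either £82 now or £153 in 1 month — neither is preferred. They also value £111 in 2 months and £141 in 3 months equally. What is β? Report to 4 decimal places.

β ≈ 0.6808

The second indifference involves only future payoffs, so β cancels: β·δ^2·111 = β·δ^3·141, giving δ = 111/141 = 0.78723.
The first indifference: 82 = β·δ·153, so β = 82/(δ·153) = 82/(0.78723·153) ≈ 0.6808.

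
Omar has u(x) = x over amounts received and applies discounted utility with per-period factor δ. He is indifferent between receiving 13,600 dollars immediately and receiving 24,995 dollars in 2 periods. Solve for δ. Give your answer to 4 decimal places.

δ ≈ 0.7376

The payoff in 2 periods is discounted by δ^2, so u(13600) = δ^2·u(24995) and δ^2 = u(13600)/u(24995).
With u(x) = x: δ^2 = 13600/24995 = 0.54411.
Taking the square root: δ = 0.54411^(1/2) ≈ 0.7376.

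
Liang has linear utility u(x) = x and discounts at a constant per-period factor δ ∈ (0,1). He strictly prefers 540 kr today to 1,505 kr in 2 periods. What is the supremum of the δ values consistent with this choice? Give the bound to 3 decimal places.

δ < 0.599

Comparing present values: 540 > δ^2·1505.
Dividing by 1505: δ^2 < 0.35880. Both sides are positive, so the square root keeps the direction.
δ < 0.35880^(1/2) = 0.599.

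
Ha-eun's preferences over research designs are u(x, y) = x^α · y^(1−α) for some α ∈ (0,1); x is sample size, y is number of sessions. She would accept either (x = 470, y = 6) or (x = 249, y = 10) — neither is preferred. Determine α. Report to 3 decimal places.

The Cobb–Douglas utilities coincide, so 470^α·6^(1−α) = 249^α·10^(1−α).
Rearrange to (470/249)^α = (10/6)^(1−α) and take logs: α·0.635280 = (1−α)·0.510826.
Thus α·(1.146106) = 0.510826, so α = 0.510826/1.146106 ≈ 0.446.

α ≈ 0.446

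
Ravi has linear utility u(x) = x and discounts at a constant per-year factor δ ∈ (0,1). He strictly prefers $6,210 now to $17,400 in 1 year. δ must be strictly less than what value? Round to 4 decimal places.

δ < 0.3569

The preference means 6210 > δ·17400.
Dividing through by 17400 gives δ < 0.35690.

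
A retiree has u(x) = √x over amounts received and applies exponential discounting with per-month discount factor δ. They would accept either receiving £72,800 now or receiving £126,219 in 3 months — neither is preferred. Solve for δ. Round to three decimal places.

The payoff in 3 months is discounted by δ^3, so u(72800) = δ^3·u(126219) and δ^3 = u(72800)/u(126219).
Since u(x) = √x, δ^3 = √(72800/126219) = 0.75946.
Taking the cube root: δ = 0.75946^(1/3) ≈ 0.912.

δ ≈ 0.912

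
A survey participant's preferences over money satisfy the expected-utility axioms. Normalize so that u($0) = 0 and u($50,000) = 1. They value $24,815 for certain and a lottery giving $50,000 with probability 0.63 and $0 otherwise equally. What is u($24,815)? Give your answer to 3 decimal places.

By the standard-gamble method, u($24,815) is just the indifference probability on the best outcome: 0.63.

0.630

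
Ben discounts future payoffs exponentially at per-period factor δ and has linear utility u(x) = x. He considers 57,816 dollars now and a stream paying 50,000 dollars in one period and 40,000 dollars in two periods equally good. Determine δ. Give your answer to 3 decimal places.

δ ≈ 0.730

Present value of the stream is 50000·δ + 40000·δ². Indifference gives 50000δ + 40000δ² = 57816.
So 40000δ² + 50000δ − 57816 = 0.
By the quadratic formula (taking the positive root), δ = (−50000 + √11750560000.00) / 80000 ≈ 0.730.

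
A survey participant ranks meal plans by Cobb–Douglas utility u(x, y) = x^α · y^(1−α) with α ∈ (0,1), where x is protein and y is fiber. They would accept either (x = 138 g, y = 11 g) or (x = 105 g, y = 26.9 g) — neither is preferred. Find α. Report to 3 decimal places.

α ≈ 0.766

The Cobb–Douglas utilities coincide, so 138^α·11^(1−α) = 105^α·26.9^(1−α).
Taking logs: α·ln 138 + (1−α)·ln 11 = α·ln 105 + (1−α)·ln 26.9, i.e. α·0.273293 = (1−α)·0.894231.
Thus α·(1.167524) = 0.894231, so α = 0.894231/1.167524 ≈ 0.766.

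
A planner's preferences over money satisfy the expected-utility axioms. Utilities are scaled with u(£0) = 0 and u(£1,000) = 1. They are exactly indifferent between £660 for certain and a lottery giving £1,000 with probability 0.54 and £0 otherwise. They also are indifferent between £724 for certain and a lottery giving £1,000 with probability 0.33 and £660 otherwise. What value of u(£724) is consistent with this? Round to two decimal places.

0.69

First, u(£660) = 0.54·u(£1,000) + 0.46·u(£0) = 0.54.
Chaining: u(£724) = 0.33·1.00 + 0.67·0.54 = 0.6918.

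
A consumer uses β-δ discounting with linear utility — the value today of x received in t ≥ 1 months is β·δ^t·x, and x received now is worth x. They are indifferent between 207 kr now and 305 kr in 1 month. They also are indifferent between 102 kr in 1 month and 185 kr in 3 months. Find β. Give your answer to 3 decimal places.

β ≈ 0.914

Both payoffs in the second observation are in the future, so β drops out: δ^1·102 = δ^3·185 ⇒ δ^2 = 102/185 = 0.55135, so δ = 0.74253.
The first indifference: 207 = β·δ·305, so β = 207/(δ·305) = 207/(0.74253·305) ≈ 0.914.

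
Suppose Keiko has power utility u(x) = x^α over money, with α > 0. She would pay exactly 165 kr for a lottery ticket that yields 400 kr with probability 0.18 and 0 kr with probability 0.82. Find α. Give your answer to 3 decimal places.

EU(lottery) = 0.18·400^α + 0.82·0 = 0.18·400^α.
Setting u(165) equal to that: 165^α = 0.18·400^α ⇒ (165/400)^α = 0.18.
Take logs: α = ln 0.18 / ln(165/400) ≈ 1.93649.

α ≈ 1.936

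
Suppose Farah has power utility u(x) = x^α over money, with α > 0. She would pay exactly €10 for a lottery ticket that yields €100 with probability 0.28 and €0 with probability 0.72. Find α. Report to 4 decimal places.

α ≈ 0.5528

Since u(0) = 0, the lottery's EU is 0.28·100^α.
Setting u(10) equal to that: 10^α = 0.28·100^α ⇒ (10/100)^α = 0.28.
α = ln(0.28) / ln(10/100) = -1.2729657/-2.3025851 ≈ 0.5528.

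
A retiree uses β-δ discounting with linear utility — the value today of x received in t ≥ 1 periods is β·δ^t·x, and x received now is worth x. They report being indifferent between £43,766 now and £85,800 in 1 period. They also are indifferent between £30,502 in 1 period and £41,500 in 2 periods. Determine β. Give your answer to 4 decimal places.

β ≈ 0.6940

The second indifference involves only future payoffs, so β cancels: β·δ^1·30502 = β·δ^2·41500, giving δ = 30502/41500 = 0.73499.
Now use the now-vs-future pair: 43766 = β·δ·85800 gives β = 43766/(0.73499·85800) ≈ 0.6940.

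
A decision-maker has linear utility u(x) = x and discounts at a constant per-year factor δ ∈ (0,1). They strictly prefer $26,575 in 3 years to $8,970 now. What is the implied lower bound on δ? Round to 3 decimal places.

Under u(x) = x this choice says 8970 < δ^3·26575.
Dividing by 26575: δ^3 > 0.33754. Both sides are positive, so the cube root keeps the direction.
δ > 0.33754^(1/3) = 0.696.

δ > 0.696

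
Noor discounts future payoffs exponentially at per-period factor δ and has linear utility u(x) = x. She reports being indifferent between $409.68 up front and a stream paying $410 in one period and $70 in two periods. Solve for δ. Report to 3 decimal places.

The stream is worth 410δ + 70δ² today, so 410δ + 70δ² = 409.68.
So 70δ² + 410δ − 409.68 = 0.
By the quadratic formula (taking the positive root), δ = (−410 + √282810.40) / 140 ≈ 0.870.

δ ≈ 0.870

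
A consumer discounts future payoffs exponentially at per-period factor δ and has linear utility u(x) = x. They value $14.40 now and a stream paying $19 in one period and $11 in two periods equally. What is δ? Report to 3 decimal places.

Present value of the stream is 19·δ + 11·δ². Indifference gives 19δ + 11δ² = 14.40.
Rearranged: 11δ² + 19δ − 14.40 = 0.
By the quadratic formula (taking the positive root), δ = (−19 + √994.60) / 22 ≈ 0.570.

δ ≈ 0.570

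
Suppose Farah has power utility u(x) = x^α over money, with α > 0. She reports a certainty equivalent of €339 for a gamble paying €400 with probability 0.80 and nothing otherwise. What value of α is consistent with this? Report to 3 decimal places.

α ≈ 1.349

EU(lottery) = 0.80·400^α + 0.20·0 = 0.80·400^α.
Indifference: 339^α = 0.80·400^α, so (339/400)^α = 0.80.
Take logs: α = ln 0.80 / ln(339/400) ≈ 1.34859.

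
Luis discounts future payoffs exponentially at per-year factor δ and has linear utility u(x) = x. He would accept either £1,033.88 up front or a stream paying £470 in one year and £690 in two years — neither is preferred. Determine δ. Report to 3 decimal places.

Present value of the stream is 470·δ + 690·δ². Indifference gives 470δ + 690δ² = 1033.88.
So 690δ² + 470δ − 1033.88 = 0.
By the quadratic formula (taking the positive root), δ = (−470 + √3074408.80) / 1380 ≈ 0.930.

δ ≈ 0.930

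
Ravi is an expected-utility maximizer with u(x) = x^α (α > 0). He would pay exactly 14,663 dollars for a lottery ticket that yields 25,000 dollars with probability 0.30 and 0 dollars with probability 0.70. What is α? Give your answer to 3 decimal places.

α ≈ 2.257

Since u(0) = 0, the lottery's EU is 0.30·25000^α.
Setting u(14663) equal to that: 14663^α = 0.30·25000^α ⇒ (14663/25000)^α = 0.30.
Take logs: α = ln 0.30 / ln(14663/25000) ≈ 2.25654.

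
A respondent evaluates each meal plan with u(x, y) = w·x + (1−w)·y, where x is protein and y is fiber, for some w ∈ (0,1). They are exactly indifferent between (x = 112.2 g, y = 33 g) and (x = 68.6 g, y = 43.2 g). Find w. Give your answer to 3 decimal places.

w = 0.190

Equating utilities: w·112.2 + (1−w)·33 = w·68.6 + (1−w)·43.2.
Collecting terms: w·43.6 = (1−w)·10.2.
So w/(1−w) = 10.2/43.6 = 0.2339, giving w = 10.2/(43.6+10.2) = 0.190.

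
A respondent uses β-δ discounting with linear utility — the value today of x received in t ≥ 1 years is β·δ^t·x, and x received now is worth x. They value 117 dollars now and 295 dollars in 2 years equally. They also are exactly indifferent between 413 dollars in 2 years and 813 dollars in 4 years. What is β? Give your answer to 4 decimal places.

From the later pair, β·δ^2·413 = β·δ^4·813; dividing through, δ^2 = 413/813 = 0.50800, so δ = 0.71274.
Now use the now-vs-future pair: 117 = β·δ^2·295 gives β = 117/(0.50800·295) ≈ 0.7807.

β ≈ 0.7807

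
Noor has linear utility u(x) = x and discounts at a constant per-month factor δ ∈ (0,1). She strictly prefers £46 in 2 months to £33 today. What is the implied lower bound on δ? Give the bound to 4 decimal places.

The preference means 33 < δ^2·46.
So δ^2 > 33/46 = 0.71739; taking the square root of both positive sides preserves the inequality.
δ > 0.71739^(1/2) = 0.8470.

δ > 0.8470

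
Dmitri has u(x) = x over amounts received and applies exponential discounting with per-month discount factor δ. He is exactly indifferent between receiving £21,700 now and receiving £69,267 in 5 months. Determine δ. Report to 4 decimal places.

Equating discounted utilities: u(21700) = δ^5·u(69267) ⇒ δ^5 = u(21700)/u(69267).
With u(x) = x: δ^5 = 21700/69267 = 0.31328.
Taking the 5th root: δ = 0.31328^(1/5) ≈ 0.7928.

δ ≈ 0.7928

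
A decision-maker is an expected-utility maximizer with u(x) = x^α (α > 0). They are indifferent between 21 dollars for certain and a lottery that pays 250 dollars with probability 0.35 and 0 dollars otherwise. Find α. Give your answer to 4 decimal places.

α ≈ 0.4238

The lottery's expected utility is 0.35·u(250) + 0.65·u(0) = 0.35·250^α (since u(0) = 0 for α > 0).
Setting u(21) equal to that: 21^α = 0.35·250^α ⇒ (21/250)^α = 0.35.
Take logs: α = ln 0.35 / ln(21/250) ≈ 0.423839.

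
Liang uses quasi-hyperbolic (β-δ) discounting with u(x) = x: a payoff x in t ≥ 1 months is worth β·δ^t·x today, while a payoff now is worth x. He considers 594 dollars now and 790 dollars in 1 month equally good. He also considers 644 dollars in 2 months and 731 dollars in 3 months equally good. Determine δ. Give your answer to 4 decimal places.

Both payoffs in the second observation are in the future, so β drops out: δ^2·644 = δ^3·731 ⇒ δ = 644/731 = 0.88098.

δ ≈ 0.8810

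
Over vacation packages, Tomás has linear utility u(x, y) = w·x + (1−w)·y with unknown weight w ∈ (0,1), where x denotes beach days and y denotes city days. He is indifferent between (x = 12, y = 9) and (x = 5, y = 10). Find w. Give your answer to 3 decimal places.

w = 0.125

Indifference: w·12 + (1−w)·9 = w·5 + (1−w)·10.
Collecting terms: w·7 = (1−w)·1.
The marginal rate of substitution is 1/7, so w = 1/(7+1) = 0.125.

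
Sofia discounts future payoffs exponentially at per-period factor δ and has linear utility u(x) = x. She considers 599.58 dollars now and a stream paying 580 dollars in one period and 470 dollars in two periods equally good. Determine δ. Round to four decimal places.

δ ≈ 0.6700

The stream is worth 580δ + 470δ² today, so 580δ + 470δ² = 599.58.
So 470δ² + 580δ − 599.58 = 0.
By the quadratic formula (taking the positive root), δ = (−580 + √1463610.40) / 940 ≈ 0.6700.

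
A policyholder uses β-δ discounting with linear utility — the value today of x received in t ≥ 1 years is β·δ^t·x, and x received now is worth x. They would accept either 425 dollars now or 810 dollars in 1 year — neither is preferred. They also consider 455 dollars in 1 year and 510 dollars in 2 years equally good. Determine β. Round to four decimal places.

β ≈ 0.5881

From the later pair, β·δ^1·455 = β·δ^2·510; dividing through, δ = 455/510 = 0.89216.
Substituting δ into 425 = β·δ·810: β = 425/(722.647) ≈ 0.5881.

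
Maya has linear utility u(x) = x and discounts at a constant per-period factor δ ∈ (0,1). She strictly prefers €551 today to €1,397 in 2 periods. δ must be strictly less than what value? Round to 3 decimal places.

Comparing present values: 551 > δ^2·1397.
So δ^2 < 551/1397 = 0.39442; taking the square root of both positive sides preserves the inequality.
δ < 0.39442^(1/2) = 0.628.

δ < 0.628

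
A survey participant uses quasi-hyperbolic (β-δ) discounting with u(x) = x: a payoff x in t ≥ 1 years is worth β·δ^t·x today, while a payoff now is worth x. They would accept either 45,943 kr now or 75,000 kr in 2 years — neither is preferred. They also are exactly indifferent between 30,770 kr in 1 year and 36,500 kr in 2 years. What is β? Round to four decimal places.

The second indifference involves only future payoffs, so β cancels: β·δ^1·30770 = β·δ^2·36500, giving δ = 30770/36500 = 0.84301.
Now use the now-vs-future pair: 45943 = β·δ^2·75000 gives β = 45943/(0.71067·75000) ≈ 0.8620.

β ≈ 0.8620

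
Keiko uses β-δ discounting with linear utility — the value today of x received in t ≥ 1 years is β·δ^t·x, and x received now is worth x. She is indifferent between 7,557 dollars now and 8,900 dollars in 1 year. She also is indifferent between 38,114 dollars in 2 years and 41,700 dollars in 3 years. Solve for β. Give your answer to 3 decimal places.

The second indifference involves only future payoffs, so β cancels: β·δ^2·38114 = β·δ^3·41700, giving δ = 38114/41700 = 0.91400.
Substituting δ into 7557 = β·δ·8900: β = 7557/(8134.643) ≈ 0.929.

β ≈ 0.929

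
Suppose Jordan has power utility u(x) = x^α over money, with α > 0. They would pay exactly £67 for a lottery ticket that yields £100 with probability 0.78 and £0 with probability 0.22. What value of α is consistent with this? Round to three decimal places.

α ≈ 0.620

Since u(0) = 0, the lottery's EU is 0.78·100^α.
Setting u(67) equal to that: 67^α = 0.78·100^α ⇒ (67/100)^α = 0.78.
α = ln(0.78) / ln(67/100) = -0.248461/-0.400478 ≈ 0.620.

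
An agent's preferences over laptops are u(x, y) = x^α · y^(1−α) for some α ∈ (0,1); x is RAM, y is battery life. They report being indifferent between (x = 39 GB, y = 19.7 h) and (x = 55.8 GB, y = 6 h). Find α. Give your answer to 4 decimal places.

Set the two utilities equal: 39^α·19.7^(1−α) = 55.8^α·6^(1−α).
Taking logs: α·ln 39 + (1−α)·ln 19.7 = α·ln 55.8 + (1−α)·ln 6, i.e. α·-0.3582122 = (1−α)·-1.1888592.
So α/(1−α) = (-1.1888592)/(-0.3582122) = 3.3188685, and α = 3.3188685/4.3188685 ≈ 0.7685.

α ≈ 0.7685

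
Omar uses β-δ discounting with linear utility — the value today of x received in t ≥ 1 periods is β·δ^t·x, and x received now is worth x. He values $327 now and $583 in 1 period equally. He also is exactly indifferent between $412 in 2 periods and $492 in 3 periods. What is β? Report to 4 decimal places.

β ≈ 0.6698

Both payoffs in the second observation are in the future, so β drops out: δ^2·412 = δ^3·492 ⇒ δ = 412/492 = 0.83740.
The first indifference: 327 = β·δ·583, so β = 327/(δ·583) = 327/(0.83740·583) ≈ 0.6698.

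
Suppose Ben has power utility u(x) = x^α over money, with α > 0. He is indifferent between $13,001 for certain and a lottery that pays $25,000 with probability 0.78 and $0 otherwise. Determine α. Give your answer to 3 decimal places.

Since u(0) = 0, the lottery's EU is 0.78·25000^α.
Equating: 13001^α = 0.78·25000^α, i.e. 0.5200^α = 0.78.
Take logs: α = ln 0.78 / ln(13001/25000) ≈ 0.38000.

α ≈ 0.380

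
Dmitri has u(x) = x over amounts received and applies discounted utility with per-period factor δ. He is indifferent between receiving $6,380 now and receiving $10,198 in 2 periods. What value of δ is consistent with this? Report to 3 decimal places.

Equating discounted utilities: u(6380) = δ^2·u(10198) ⇒ δ^2 = u(6380)/u(10198).
With u(x) = x: δ^2 = 6380/10198 = 0.62561.
Taking the square root: δ = 0.62561^(1/2) ≈ 0.791.

δ ≈ 0.791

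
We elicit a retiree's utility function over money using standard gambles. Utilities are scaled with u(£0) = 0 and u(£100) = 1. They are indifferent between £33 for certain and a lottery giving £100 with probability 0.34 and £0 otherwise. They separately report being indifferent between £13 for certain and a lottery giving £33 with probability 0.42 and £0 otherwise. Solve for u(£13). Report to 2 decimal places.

The first gamble pins u(£33): it must equal 0.34·1 + 0.66·0 = 0.34.
Chaining: u(£13) = 0.42·0.34 + 0.58·0.00 = 0.1428.

0.14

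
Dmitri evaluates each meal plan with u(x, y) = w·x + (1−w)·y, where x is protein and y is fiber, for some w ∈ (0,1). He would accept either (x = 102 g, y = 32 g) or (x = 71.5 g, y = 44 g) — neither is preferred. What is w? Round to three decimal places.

w = 0.282

Indifference: w·102 + (1−w)·32 = w·71.5 + (1−w)·44.
Rearranging, 30.5·w − 12·(1−w) = 0.
The marginal rate of substitution is 12/30.5, so w = 12/(30.5+12) = 0.282.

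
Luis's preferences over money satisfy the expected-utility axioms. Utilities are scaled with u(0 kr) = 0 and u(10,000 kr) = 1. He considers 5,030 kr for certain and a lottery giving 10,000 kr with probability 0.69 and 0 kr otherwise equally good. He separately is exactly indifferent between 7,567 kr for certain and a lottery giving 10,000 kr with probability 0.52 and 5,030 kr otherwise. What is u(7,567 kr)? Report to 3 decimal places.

The first gamble pins u(5,030 kr): it must equal 0.69·1 + 0.31·0 = 0.69.
Chaining: u(7,567 kr) = 0.52·1.00 + 0.48·0.69 = 0.8512.

0.851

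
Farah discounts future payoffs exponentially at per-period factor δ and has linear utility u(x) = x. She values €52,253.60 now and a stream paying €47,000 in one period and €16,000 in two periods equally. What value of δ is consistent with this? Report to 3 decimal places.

δ ≈ 0.860

Present value of the stream is 47000·δ + 16000·δ². Indifference gives 47000δ + 16000δ² = 52253.60.
So 16000δ² + 47000δ − 52253.60 = 0.
δ = (−47000 + √(47000² + 4·16000·52253.60)) / (2·16000) = (−47000 + √5553230400.00) / 32000 ≈ 0.860.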